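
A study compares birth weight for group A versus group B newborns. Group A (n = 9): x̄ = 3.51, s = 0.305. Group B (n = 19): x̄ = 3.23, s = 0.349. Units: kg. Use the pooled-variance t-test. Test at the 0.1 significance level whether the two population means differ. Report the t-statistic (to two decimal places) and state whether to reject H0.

t = 2.06; reject H0

Let group 1 = group A, group 2 = group B. H0: μ_1 = μ_2; H1: μ_1 ≠ μ_2 (two-sample pooled-variance t-test, two-sided).
s_p² = [(9−1)·0.305² + (19−1)·0.349²]/(9+19−2) = 0.112947
t = (3.51 − 3.23)/√[0.112947·(1/9 + 1/19)] = 2.06
df = n₁ + n₂ − 2 = 26
Two-sided p-value ≈ 0.050
Since p ≈ 0.050 < α = 0.1, reject H0; the evidence is statistically significant.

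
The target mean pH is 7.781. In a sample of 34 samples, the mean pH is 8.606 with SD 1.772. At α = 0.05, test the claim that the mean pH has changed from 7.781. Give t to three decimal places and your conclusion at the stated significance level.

H0: μ = 7.781; H1: μ ≠ 7.781 (one-sample t-test, two-sided).
t = (x̄ − μ₀)/(s/√n) = (8.606 − 7.781)/(1.772/√34) = 2.715
df = n − 1 = 33
Two-sided p-value ≈ 0.0105
Since p ≈ 0.0105 < α = 0.05, reject H0; the data support H1.

t = 2.715; reject H0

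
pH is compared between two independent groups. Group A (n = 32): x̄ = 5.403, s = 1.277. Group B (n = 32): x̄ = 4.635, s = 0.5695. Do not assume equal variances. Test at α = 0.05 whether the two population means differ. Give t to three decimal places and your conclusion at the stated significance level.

t = 3.107; reject H0

Let group 1 = group A, group 2 = group B. H0: μ_1 = μ_2; H1: μ_1 ≠ μ_2 (Welch's two-sample t-test, two-sided).
t = (x̄_1 − x̄_2)/√(s_1²/n_1 + s_2²/n_2) = (5.403 − 4.635)/√(1.277²/32 + 0.5695²/32) = 3.107
Welch–Satterthwaite df ≈ 42.86
Two-sided p-value ≈ 0.003
Since p ≈ 0.003 < α = 0.05, reject H0; the data support H1.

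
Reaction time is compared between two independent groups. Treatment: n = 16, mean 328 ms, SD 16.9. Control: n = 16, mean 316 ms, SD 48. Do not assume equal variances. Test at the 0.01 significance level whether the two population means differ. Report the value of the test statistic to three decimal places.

0.943

Let group 1 = treatment, group 2 = control. H0: μ_1 = μ_2; H1: μ_1 ≠ μ_2 (Welch's two-sample t-test, two-sided).
t = (x̄_1 − x̄_2)/√(s_1²/n_1 + s_2²/n_2) = (328 − 316)/√(16.9²/16 + 48²/16) = 0.943
Welch–Satterthwaite df ≈ 18.66
Two-sided p-value ≈ 0.358
Since p ≈ 0.358 > α = 0.01, fail to reject H0; the evidence is not statistically significant.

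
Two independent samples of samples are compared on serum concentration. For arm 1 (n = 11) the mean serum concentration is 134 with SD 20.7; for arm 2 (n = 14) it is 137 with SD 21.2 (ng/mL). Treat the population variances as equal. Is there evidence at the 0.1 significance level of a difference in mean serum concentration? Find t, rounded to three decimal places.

Let group 1 = arm 1, group 2 = arm 2. H0: μ_1 = μ_2; H1: μ_1 ≠ μ_2 (two-sample pooled-variance t-test, two-sided).
s_p² = [(11−1)·20.7² + (14−1)·21.2²]/(11+14−2) = 440.331
t = (134 − 137)/√[440.331·(1/11 + 1/14)] = -0.355
df = n₁ + n₂ − 2 = 23
Two-sided p-value ≈ 0.7259
Since p ≈ 0.7259 > α = 0.1, fail to reject H0; the data do not provide sufficient evidence against H0.

-0.355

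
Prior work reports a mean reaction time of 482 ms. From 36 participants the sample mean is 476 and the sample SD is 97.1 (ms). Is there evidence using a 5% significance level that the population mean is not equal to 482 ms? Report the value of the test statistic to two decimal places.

H0: μ = 482; H1: μ ≠ 482 (one-sample t-test, two-sided).
t = (x̄ − μ₀)/(s/√n) = (476 − 482)/(97.1/√36) = -0.37
df = n − 1 = 35
Two-sided p-value ≈ 0.713
Since p ≈ 0.713 > α = 0.05, fail to reject H0; the evidence is not statistically significant.

-0.37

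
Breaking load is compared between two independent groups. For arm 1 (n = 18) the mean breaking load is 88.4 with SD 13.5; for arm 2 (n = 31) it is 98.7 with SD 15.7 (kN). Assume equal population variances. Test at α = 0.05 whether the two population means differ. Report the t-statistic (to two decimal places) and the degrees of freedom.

t = -2.33, df = 47

Let group 1 = arm 1, group 2 = arm 2. H0: μ_1 = μ_2; H1: μ_1 ≠ μ_2 (two-sample pooled-variance t-test, two-sided).
s_p² = [(18−1)·13.5² + (31−1)·15.7²]/(18+31−2) = 223.254
t = (88.4 − 98.7)/√[223.254·(1/18 + 1/31)] = -2.33
df = n₁ + n₂ − 2 = 47
Two-sided p-value ≈ 0.0244
Since p ≈ 0.0244 < α = 0.05, reject H0; the data support H1.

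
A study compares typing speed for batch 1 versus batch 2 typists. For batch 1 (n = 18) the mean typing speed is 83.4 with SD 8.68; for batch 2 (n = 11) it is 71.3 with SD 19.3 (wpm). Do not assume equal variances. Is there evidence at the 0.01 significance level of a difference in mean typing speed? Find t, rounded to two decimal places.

1.96

Let group 1 = batch 1, group 2 = batch 2. H0: μ_1 = μ_2; H1: μ_1 ≠ μ_2 (Welch's two-sample t-test, two-sided).
t = (x̄_1 − x̄_2)/√(s_1²/n_1 + s_2²/n_2) = (83.4 − 71.3)/√(8.68²/18 + 19.3²/11) = 1.96
Welch–Satterthwaite df ≈ 12.51
Two-sided p-value ≈ 0.0724
Since p ≈ 0.0724 > α = 0.01, fail to reject H0; the data do not provide sufficient evidence against H0.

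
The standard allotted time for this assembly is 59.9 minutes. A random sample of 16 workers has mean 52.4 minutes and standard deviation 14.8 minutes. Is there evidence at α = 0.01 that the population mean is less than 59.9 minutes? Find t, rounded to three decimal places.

-2.027

H0: μ = 59.9; H1: μ < 59.9 (one-sample t-test, left-tailed).
t = (x̄ − μ₀)/(s/√n) = (52.4 − 59.9)/(14.8/√16) = -2.027
df = n − 1 = 15
p-value = P(T ≤ -2.027) ≈ 0.030
Since p ≈ 0.030 > α = 0.01, fail to reject H0; the data do not provide sufficient evidence against H0.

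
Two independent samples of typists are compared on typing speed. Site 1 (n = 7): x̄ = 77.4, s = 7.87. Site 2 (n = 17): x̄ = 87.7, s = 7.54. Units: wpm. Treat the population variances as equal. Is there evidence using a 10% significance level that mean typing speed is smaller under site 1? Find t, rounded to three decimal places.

Let group 1 = site 1, group 2 = site 2. H0: μ_1 = μ_2; H1: μ_1 < μ_2 (two-sample pooled-variance t-test, left-tailed).
s_p² = [(7−1)·7.87² + (17−1)·7.54²]/(7+17−2) = 58.2385
t = (77.4 − 87.7)/√[58.2385·(1/7 + 1/17)] = -3.005
df = n₁ + n₂ − 2 = 22
p-value = P(T ≤ -3.005) ≈ 0.0033
Since p ≈ 0.0033 < α = 0.1, reject H0; the data support H1.

-3.005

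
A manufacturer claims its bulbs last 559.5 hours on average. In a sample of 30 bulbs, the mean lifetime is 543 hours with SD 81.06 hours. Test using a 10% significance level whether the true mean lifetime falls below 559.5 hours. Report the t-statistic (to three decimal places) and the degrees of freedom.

t = -1.115, df = 29

H0: μ = 559.5; H1: μ < 559.5 (one-sample t-test, left-tailed).
t = (x̄ − μ₀)/(s/√n) = (543 − 559.5)/(81.06/√30) = -1.115
df = n − 1 = 29
p-value = P(T ≤ -1.115) ≈ 0.1370
Since p ≈ 0.1370 > α = 0.1, fail to reject H0; the evidence is not statistically significant.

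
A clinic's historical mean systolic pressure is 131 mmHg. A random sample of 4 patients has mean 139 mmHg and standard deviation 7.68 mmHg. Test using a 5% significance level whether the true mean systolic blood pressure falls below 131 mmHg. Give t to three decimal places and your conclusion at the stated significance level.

t = 2.083; fail to reject H0

H0: μ = 131; H1: μ < 131 (one-sample t-test, left-tailed).
t = (x̄ − μ₀)/(s/√n) = (139 − 131)/(7.68/√4) = 2.083
df = n − 1 = 3
p-value = P(T ≤ 2.083) ≈ 0.936
Since p ≈ 0.936 > α = 0.05, fail to reject H0; the data do not provide sufficient evidence against H0.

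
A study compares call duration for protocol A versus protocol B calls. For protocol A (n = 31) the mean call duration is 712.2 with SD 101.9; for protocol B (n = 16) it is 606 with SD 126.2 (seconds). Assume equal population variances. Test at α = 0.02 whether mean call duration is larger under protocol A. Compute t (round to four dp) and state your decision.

t = 3.1195; reject H0

Let group 1 = protocol A, group 2 = protocol B. H0: μ_1 = μ_2; H1: μ_1 > μ_2 (two-sample pooled-variance t-test, right-tailed).
s_p² = [(31−1)·101.9² + (16−1)·126.2²]/(31+16−2) = 12231.2
t = (712.2 − 606)/√[12231.2·(1/31 + 1/16)] = 3.1195
df = n₁ + n₂ − 2 = 45
p-value = P(T ≥ 3.1195) ≈ 0.0016
Since p ≈ 0.0016 < α = 0.02, reject H0; the evidence is statistically significant.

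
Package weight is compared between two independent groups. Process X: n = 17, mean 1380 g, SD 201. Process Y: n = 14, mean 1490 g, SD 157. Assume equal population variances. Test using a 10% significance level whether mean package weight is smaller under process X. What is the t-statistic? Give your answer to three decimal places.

-1.669

Let group 1 = process X, group 2 = process Y. H0: μ_1 = μ_2; H1: μ_1 < μ_2 (two-sample pooled-variance t-test, left-tailed).
s_p² = [(17−1)·201² + (14−1)·157²]/(17+14−2) = 33339.8
t = (1380 − 1490)/√[33339.8·(1/17 + 1/14)] = -1.669
df = n₁ + n₂ − 2 = 29
p-value = P(T ≤ -1.669) ≈ 0.053
Since p ≈ 0.053 < α = 0.1, reject H0; the evidence is statistically significant.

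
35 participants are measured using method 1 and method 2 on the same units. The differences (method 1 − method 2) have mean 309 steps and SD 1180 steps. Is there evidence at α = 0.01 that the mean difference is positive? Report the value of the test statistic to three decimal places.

H0: μ_d = 0; H1: μ_d > 0 (paired t-test on the differences, right-tailed).
t = d̄/(s_d/√n) = 309/(1180/√35) = 1.549
df = n − 1 = 34
p-value = P(T ≥ 1.549) ≈ 0.0653
Since p ≈ 0.0653 > α = 0.01, fail to reject H0; the evidence is not statistically significant.

1.549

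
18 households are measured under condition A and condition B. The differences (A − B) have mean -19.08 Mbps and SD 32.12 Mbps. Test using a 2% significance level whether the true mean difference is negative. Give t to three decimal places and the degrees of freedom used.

t = -2.520, df = 17

H0: μ_d = 0; H1: μ_d < 0 (paired t-test on the differences, left-tailed).
t = d̄/(s_d/√n) = -19.08/(32.12/√18) = -2.520
df = n − 1 = 17
p-value = P(T ≤ -2.520) ≈ 0.0110
Since p ≈ 0.0110 < α = 0.02, reject H0; the evidence is statistically significant.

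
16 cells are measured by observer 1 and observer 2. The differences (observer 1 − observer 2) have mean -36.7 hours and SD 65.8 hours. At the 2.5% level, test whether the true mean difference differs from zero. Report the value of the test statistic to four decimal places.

-2.2310

H0: μ_d = 0; H1: μ_d ≠ 0 (paired t-test on the differences, two-sided).
t = d̄/(s_d/√n) = -36.7/(65.8/√16) = -2.2310
df = n − 1 = 15
Two-sided p-value ≈ 0.041
Since p ≈ 0.041 > α = 0.025, fail to reject H0; the data do not provide sufficient evidence against H0.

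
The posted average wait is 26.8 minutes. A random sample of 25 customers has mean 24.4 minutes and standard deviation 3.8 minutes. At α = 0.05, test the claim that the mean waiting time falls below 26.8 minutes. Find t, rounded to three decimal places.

-3.158

H0: μ = 26.8; H1: μ < 26.8 (one-sample t-test, left-tailed).
t = (x̄ − μ₀)/(s/√n) = (24.4 − 26.8)/(3.8/√25) = -3.158
df = n − 1 = 24
p-value = P(T ≤ -3.158) ≈ 0.002
Since p ≈ 0.002 < α = 0.05, reject H0; the data support H1.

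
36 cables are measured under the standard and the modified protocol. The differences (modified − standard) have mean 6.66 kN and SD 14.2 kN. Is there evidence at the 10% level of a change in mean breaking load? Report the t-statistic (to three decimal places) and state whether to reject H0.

t = 2.814; reject H0

H0: μ_d = 0; H1: μ_d ≠ 0 (paired t-test on the differences, two-sided).
t = d̄/(s_d/√n) = 6.66/(14.2/√36) = 2.814
df = n − 1 = 35
Two-sided p-value ≈ 0.0080
Since p ≈ 0.0080 < α = 0.1, reject H0; the data support H1.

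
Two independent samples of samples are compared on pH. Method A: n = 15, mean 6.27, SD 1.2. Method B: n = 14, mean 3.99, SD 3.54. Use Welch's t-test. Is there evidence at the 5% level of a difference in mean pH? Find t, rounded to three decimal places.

Let group 1 = method A, group 2 = method B. H0: μ_1 = μ_2; H1: μ_1 ≠ μ_2 (Welch's two-sample t-test, two-sided).
t = (x̄_1 − x̄_2)/√(s_1²/n_1 + s_2²/n_2) = (6.27 − 3.99)/√(1.2²/15 + 3.54²/14) = 2.290
Welch–Satterthwaite df ≈ 15.77
Two-sided p-value ≈ 0.036
Since p ≈ 0.036 < α = 0.05, reject H0; the data support H1.

2.290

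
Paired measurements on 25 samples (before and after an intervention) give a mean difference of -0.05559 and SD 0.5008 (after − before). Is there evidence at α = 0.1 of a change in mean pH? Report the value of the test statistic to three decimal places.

H0: μ_d = 0; H1: μ_d ≠ 0 (paired t-test on the differences, two-sided).
t = d̄/(s_d/√n) = -0.05559/(0.5008/√25) = -0.555
df = n − 1 = 24
Two-sided p-value ≈ 0.584
Since p ≈ 0.584 > α = 0.1, fail to reject H0; the data do not provide sufficient evidence against H0.

-0.555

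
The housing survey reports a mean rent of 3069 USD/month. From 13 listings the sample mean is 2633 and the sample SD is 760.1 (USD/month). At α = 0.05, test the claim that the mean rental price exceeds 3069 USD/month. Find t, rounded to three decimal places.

-2.068

H0: μ = 3069; H1: μ > 3069 (one-sample t-test, right-tailed).
t = (x̄ − μ₀)/(s/√n) = (2633 − 3069)/(760.1/√13) = -2.068
df = n − 1 = 12
p-value = P(T ≥ -2.068) ≈ 0.970
Since p ≈ 0.970 > α = 0.05, fail to reject H0; the data do not provide sufficient evidence against H0.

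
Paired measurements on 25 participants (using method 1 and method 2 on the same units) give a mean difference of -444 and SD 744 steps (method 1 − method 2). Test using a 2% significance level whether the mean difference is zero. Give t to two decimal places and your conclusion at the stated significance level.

H0: μ_d = 0; H1: μ_d ≠ 0 (paired t-test on the differences, two-sided).
t = d̄/(s_d/√n) = -444/(744/√25) = -2.98
df = n − 1 = 24
Two-sided p-value ≈ 0.0064
Since p ≈ 0.0064 < α = 0.02, reject H0; the data support H1.

t = -2.98; reject H0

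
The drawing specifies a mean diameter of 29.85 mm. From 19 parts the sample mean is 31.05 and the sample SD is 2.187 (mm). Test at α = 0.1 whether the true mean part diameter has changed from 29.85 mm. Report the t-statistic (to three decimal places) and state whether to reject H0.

t = 2.392; reject H0

H0: μ = 29.85; H1: μ ≠ 29.85 (one-sample t-test, two-sided).
t = (x̄ − μ₀)/(s/√n) = (31.05 − 29.85)/(2.187/√19) = 2.392
df = n − 1 = 18
Two-sided p-value ≈ 0.028
Since p ≈ 0.028 < α = 0.1, reject H0; the data support H1.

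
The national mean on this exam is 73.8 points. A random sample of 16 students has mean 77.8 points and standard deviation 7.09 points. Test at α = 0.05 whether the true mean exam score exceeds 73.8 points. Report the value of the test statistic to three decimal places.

2.257

H0: μ = 73.8; H1: μ > 73.8 (one-sample t-test, right-tailed).
t = (x̄ − μ₀)/(s/√n) = (77.8 − 73.8)/(7.09/√16) = 2.257
df = n − 1 = 15
p-value = P(T ≥ 2.257) ≈ 0.0197
Since p ≈ 0.0197 < α = 0.05, reject H0; the data support H1.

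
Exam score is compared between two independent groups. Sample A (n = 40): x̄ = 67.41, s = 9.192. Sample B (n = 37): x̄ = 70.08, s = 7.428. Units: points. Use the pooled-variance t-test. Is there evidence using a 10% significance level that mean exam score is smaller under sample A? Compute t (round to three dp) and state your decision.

Let group 1 = sample A, group 2 = sample B. H0: μ_1 = μ_2; H1: μ_1 < μ_2 (two-sample pooled-variance t-test, left-tailed).
s_p² = [(40−1)·9.192² + (37−1)·7.428²]/(40+37−2) = 70.4204
t = (67.41 − 70.08)/√[70.4204·(1/40 + 1/37)] = -1.395
df = n₁ + n₂ − 2 = 75
p-value = P(T ≤ -1.395) ≈ 0.084
Since p ≈ 0.084 < α = 0.1, reject H0; the evidence is statistically significant.

t = -1.395; reject H0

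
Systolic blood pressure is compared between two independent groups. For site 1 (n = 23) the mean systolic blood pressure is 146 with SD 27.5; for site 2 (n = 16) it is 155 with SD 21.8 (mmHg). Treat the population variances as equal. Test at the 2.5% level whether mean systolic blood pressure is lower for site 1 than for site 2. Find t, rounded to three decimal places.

Let group 1 = site 1, group 2 = site 2. H0: μ_1 = μ_2; H1: μ_1 < μ_2 (two-sample pooled-variance t-test, left-tailed).
s_p² = [(23−1)·27.5² + (16−1)·21.8²]/(23+16−2) = 642.327
t = (146 − 155)/√[642.327·(1/23 + 1/16)] = -1.091
df = n₁ + n₂ − 2 = 37
p-value = P(T ≤ -1.091) ≈ 0.141
Since p ≈ 0.141 > α = 0.025, fail to reject H0; the data do not provide sufficient evidence against H0.

-1.091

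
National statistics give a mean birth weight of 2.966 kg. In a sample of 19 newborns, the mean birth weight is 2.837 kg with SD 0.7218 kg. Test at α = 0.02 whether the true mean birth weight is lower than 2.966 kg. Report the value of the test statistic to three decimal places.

H0: μ = 2.966; H1: μ < 2.966 (one-sample t-test, left-tailed).
t = (x̄ − μ₀)/(s/√n) = (2.837 − 2.966)/(0.7218/√19) = -0.779
df = n − 1 = 18
p-value = P(T ≤ -0.779) ≈ 0.2230
Since p ≈ 0.2230 > α = 0.02, fail to reject H0; the data do not provide sufficient evidence against H0.

-0.779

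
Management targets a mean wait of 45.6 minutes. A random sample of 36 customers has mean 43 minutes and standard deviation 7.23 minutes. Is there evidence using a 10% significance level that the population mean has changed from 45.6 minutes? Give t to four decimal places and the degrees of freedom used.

t = -2.1577, df = 35

H0: μ = 45.6; H1: μ ≠ 45.6 (one-sample t-test, two-sided).
t = (x̄ − μ₀)/(s/√n) = (43 − 45.6)/(7.23/√36) = -2.1577
df = n − 1 = 35
Two-sided p-value ≈ 0.038
Since p ≈ 0.038 < α = 0.1, reject H0; the data support H1.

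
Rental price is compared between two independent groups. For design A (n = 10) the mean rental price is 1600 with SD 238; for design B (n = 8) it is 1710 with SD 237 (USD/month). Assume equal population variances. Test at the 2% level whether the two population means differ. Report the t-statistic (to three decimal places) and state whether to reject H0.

Let group 1 = design A, group 2 = design B. H0: μ_1 = μ_2; H1: μ_1 ≠ μ_2 (two-sample pooled-variance t-test, two-sided).
s_p² = [(10−1)·238² + (8−1)·237²]/(10+8−2) = 56436.2
t = (1600 − 1710)/√[56436.2·(1/10 + 1/8)] = -0.976
df = n₁ + n₂ − 2 = 16
Two-sided p-value ≈ 0.3435
Since p ≈ 0.3435 > α = 0.02, fail to reject H0; the data do not provide sufficient evidence against H0.

t = -0.976; fail to reject H0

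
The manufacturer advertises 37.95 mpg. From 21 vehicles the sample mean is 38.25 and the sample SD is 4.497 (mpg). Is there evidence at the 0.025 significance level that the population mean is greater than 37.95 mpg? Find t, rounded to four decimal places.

H0: μ = 37.95; H1: μ > 37.95 (one-sample t-test, right-tailed).
t = (x̄ − μ₀)/(s/√n) = (38.25 − 37.95)/(4.497/√21) = 0.3057
df = n − 1 = 20
p-value = P(T ≥ 0.3057) ≈ 0.3815
Since p ≈ 0.3815 > α = 0.025, fail to reject H0; the evidence is not statistically significant.

0.3057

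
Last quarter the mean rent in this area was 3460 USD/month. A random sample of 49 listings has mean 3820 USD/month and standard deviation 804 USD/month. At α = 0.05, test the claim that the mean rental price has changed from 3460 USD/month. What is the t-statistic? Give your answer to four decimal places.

3.1343

H0: μ = 3460; H1: μ ≠ 3460 (one-sample t-test, two-sided).
t = (x̄ − μ₀)/(s/√n) = (3820 − 3460)/(804/√49) = 3.1343
df = n − 1 = 48
Two-sided p-value ≈ 0.0029
Since p ≈ 0.0029 < α = 0.05, reject H0; the data support H1.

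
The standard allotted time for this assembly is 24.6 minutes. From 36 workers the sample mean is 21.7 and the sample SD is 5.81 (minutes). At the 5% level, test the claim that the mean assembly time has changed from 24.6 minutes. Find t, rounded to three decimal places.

H0: μ = 24.6; H1: μ ≠ 24.6 (one-sample t-test, two-sided).
t = (x̄ − μ₀)/(s/√n) = (21.7 − 24.6)/(5.81/√36) = -2.995
df = n − 1 = 35
Two-sided p-value ≈ 0.0050
Since p ≈ 0.0050 < α = 0.05, reject H0; the data support H1.

-2.995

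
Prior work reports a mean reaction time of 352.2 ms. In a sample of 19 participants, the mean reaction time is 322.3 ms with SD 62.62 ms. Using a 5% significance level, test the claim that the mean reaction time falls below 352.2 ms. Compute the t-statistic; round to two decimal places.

H0: μ = 352.2; H1: μ < 352.2 (one-sample t-test, left-tailed).
t = (x̄ − μ₀)/(s/√n) = (322.3 − 352.2)/(62.62/√19) = -2.08
df = n − 1 = 18
p-value = P(T ≤ -2.08) ≈ 0.026
Since p ≈ 0.026 < α = 0.05, reject H0; the data support H1.

-2.08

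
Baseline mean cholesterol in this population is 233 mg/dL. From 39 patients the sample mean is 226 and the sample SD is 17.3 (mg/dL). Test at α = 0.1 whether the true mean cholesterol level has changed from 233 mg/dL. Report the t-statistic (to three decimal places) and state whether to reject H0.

t = -2.527; reject H0

H0: μ = 233; H1: μ ≠ 233 (one-sample t-test, two-sided).
t = (x̄ − μ₀)/(s/√n) = (226 − 233)/(17.3/√39) = -2.527
df = n − 1 = 38
Two-sided p-value ≈ 0.0158
Since p ≈ 0.0158 < α = 0.1, reject H0; the evidence is statistically significant.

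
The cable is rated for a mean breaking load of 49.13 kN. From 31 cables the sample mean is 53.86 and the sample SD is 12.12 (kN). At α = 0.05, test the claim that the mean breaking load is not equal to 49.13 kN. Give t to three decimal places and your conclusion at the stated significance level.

t = 2.173; reject H0

H0: μ = 49.13; H1: μ ≠ 49.13 (one-sample t-test, two-sided).
t = (x̄ − μ₀)/(s/√n) = (53.86 − 49.13)/(12.12/√31) = 2.173
df = n − 1 = 30
Two-sided p-value ≈ 0.0378
Since p ≈ 0.0378 < α = 0.05, reject H0; the data support H1.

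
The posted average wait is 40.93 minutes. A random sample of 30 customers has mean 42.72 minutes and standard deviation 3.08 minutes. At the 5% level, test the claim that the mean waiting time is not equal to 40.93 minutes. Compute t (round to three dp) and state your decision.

H0: μ = 40.93; H1: μ ≠ 40.93 (one-sample t-test, two-sided).
t = (x̄ − μ₀)/(s/√n) = (42.72 − 40.93)/(3.08/√30) = 3.183
df = n − 1 = 29
Two-sided p-value ≈ 0.0035
Since p ≈ 0.0035 < α = 0.05, reject H0; the evidence is statistically significant.

t = 3.183; reject H0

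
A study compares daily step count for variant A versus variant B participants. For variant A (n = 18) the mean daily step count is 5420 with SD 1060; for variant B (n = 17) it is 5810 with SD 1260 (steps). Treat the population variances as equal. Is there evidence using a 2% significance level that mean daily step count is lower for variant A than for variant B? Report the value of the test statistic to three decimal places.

Let group 1 = variant A, group 2 = variant B. H0: μ_1 = μ_2; H1: μ_1 < μ_2 (two-sample pooled-variance t-test, left-tailed).
s_p² = [(18−1)·1060² + (17−1)·1260²]/(18+17−2) = 1348570
t = (5420 − 5810)/√[1348570·(1/18 + 1/17)] = -0.993
df = n₁ + n₂ − 2 = 33
p-value = P(T ≤ -0.993) ≈ 0.1640
Since p ≈ 0.1640 > α = 0.02, fail to reject H0; the data do not provide sufficient evidence against H0.

-0.993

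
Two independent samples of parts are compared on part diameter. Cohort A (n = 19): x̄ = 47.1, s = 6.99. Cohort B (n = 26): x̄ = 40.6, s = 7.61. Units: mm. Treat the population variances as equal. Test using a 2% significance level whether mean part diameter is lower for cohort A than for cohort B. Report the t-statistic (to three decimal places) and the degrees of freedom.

Let group 1 = cohort A, group 2 = cohort B. H0: μ_1 = μ_2; H1: μ_1 < μ_2 (two-sample pooled-variance t-test, left-tailed).
s_p² = [(19−1)·6.99² + (26−1)·7.61²]/(19+26−2) = 54.1229
t = (47.1 − 40.6)/√[54.1229·(1/19 + 1/26)] = 2.927
df = n₁ + n₂ − 2 = 43
p-value = P(T ≤ 2.927) ≈ 0.9973
Since p ≈ 0.9973 > α = 0.02, fail to reject H0; the evidence is not statistically significant.

t = 2.927, df = 43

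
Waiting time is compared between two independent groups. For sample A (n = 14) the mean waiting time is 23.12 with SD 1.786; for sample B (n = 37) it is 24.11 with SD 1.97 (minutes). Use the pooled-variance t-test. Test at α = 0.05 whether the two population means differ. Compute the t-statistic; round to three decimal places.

-1.641

Let group 1 = sample A, group 2 = sample B. H0: μ_1 = μ_2; H1: μ_1 ≠ μ_2 (two-sample pooled-variance t-test, two-sided).
s_p² = [(14−1)·1.786² + (37−1)·1.97²]/(14+37−2) = 3.69755
t = (23.12 − 24.11)/√[3.69755·(1/14 + 1/37)] = -1.641
df = n₁ + n₂ − 2 = 49
Two-sided p-value ≈ 0.107
Since p ≈ 0.107 > α = 0.05, fail to reject H0; the evidence is not statistically significant.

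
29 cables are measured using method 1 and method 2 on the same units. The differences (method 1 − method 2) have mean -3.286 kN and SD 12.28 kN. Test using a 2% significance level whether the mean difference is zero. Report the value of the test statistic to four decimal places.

-1.4410

H0: μ_d = 0; H1: μ_d ≠ 0 (paired t-test on the differences, two-sided).
t = d̄/(s_d/√n) = -3.286/(12.28/√29) = -1.4410
df = n − 1 = 28
Two-sided p-value ≈ 0.161
Since p ≈ 0.161 > α = 0.02, fail to reject H0; the evidence is not statistically significant.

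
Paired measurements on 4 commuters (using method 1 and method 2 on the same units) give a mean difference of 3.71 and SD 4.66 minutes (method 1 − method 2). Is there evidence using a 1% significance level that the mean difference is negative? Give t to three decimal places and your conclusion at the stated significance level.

t = 1.592; fail to reject H0

H0: μ_d = 0; H1: μ_d < 0 (paired t-test on the differences, left-tailed).
t = d̄/(s_d/√n) = 3.71/(4.66/√4) = 1.592
df = n − 1 = 3
p-value = P(T ≤ 1.592) ≈ 0.8952
Since p ≈ 0.8952 > α = 0.01, fail to reject H0; the evidence is not statistically significant.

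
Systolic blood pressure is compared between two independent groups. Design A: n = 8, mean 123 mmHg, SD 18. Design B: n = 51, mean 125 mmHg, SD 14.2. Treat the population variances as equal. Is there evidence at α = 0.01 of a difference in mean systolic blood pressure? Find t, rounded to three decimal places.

Let group 1 = design A, group 2 = design B. H0: μ_1 = μ_2; H1: μ_1 ≠ μ_2 (two-sample pooled-variance t-test, two-sided).
s_p² = [(8−1)·18² + (51−1)·14.2²]/(8+51−2) = 216.667
t = (123 − 125)/√[216.667·(1/8 + 1/51)] = -0.357
df = n₁ + n₂ − 2 = 57
Two-sided p-value ≈ 0.7222
Since p ≈ 0.7222 > α = 0.01, fail to reject H0; the data do not provide sufficient evidence against H0.

-0.357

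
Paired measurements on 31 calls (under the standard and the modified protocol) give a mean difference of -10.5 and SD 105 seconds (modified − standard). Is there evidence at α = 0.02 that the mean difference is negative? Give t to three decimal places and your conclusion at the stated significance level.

H0: μ_d = 0; H1: μ_d < 0 (paired t-test on the differences, left-tailed).
t = d̄/(s_d/√n) = -10.5/(105/√31) = -0.557
df = n − 1 = 30
p-value = P(T ≤ -0.557) ≈ 0.291
Since p ≈ 0.291 > α = 0.02, fail to reject H0; the data do not provide sufficient evidence against H0.

t = -0.557; fail to reject H0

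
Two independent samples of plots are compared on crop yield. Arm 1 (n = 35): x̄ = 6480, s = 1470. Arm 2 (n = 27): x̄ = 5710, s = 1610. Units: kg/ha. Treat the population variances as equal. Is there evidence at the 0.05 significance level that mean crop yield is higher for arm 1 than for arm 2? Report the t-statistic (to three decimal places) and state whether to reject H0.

Let group 1 = arm 1, group 2 = arm 2. H0: μ_1 = μ_2; H1: μ_1 > μ_2 (two-sample pooled-variance t-test, right-tailed).
s_p² = [(35−1)·1470² + (27−1)·1610²]/(35+27−2) = 2347750
t = (6480 − 5710)/√[2347750·(1/35 + 1/27)] = 1.962
df = n₁ + n₂ − 2 = 60
p-value = P(T ≥ 1.962) ≈ 0.0272
Since p ≈ 0.0272 < α = 0.05, reject H0; the evidence is statistically significant.

t = 1.962; reject H0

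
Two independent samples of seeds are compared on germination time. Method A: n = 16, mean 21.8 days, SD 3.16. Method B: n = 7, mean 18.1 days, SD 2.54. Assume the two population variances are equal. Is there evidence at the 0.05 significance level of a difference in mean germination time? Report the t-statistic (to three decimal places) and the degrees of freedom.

Let group 1 = method A, group 2 = method B. H0: μ_1 = μ_2; H1: μ_1 ≠ μ_2 (two-sample pooled-variance t-test, two-sided).
s_p² = [(16−1)·3.16² + (7−1)·2.54²]/(16+7−2) = 8.97589
t = (21.8 − 18.1)/√[8.97589·(1/16 + 1/7)] = 2.725
df = n₁ + n₂ − 2 = 21
Two-sided p-value ≈ 0.013
Since p ≈ 0.013 < α = 0.05, reject H0; the evidence is statistically significant.

t = 2.725, df = 21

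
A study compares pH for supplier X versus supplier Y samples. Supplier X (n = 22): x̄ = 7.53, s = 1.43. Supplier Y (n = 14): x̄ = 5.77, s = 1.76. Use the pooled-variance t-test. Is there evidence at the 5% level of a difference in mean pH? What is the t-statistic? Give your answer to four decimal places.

3.2907

Let group 1 = supplier X, group 2 = supplier Y. H0: μ_1 = μ_2; H1: μ_1 ≠ μ_2 (two-sample pooled-variance t-test, two-sided).
s_p² = [(22−1)·1.43² + (14−1)·1.76²]/(22+14−2) = 2.4474
t = (7.53 − 5.77)/√[2.4474·(1/22 + 1/14)] = 3.2907
df = n₁ + n₂ − 2 = 34
Two-sided p-value ≈ 0.0023
Since p ≈ 0.0023 < α = 0.05, reject H0; the data support H1.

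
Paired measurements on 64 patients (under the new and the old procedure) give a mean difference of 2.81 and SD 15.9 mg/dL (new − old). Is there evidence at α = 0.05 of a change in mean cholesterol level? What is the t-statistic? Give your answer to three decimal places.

H0: μ_d = 0; H1: μ_d ≠ 0 (paired t-test on the differences, two-sided).
t = d̄/(s_d/√n) = 2.81/(15.9/√64) = 1.414
df = n − 1 = 63
Two-sided p-value ≈ 0.162
Since p ≈ 0.162 > α = 0.05, fail to reject H0; the evidence is not statistically significant.

1.414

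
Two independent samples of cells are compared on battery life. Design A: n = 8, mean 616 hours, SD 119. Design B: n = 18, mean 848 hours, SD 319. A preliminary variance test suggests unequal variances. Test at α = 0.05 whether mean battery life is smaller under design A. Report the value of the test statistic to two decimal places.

-2.69

Let group 1 = design A, group 2 = design B. H0: μ_1 = μ_2; H1: μ_1 < μ_2 (Welch's two-sample t-test, left-tailed).
t = (x̄_1 − x̄_2)/√(s_1²/n_1 + s_2²/n_2) = (616 − 848)/√(119²/8 + 319²/18) = -2.69
Welch–Satterthwaite df ≈ 23.68
p-value = P(T ≤ -2.69) ≈ 0.006
Since p ≈ 0.006 < α = 0.05, reject H0; the data support H1.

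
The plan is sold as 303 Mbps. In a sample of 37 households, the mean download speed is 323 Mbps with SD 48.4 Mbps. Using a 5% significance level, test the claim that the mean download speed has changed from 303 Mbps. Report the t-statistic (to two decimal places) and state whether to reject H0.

H0: μ = 303; H1: μ ≠ 303 (one-sample t-test, two-sided).
t = (x̄ − μ₀)/(s/√n) = (323 − 303)/(48.4/√37) = 2.51
df = n − 1 = 36
Two-sided p-value ≈ 0.0166
Since p ≈ 0.0166 < α = 0.05, reject H0; the evidence is statistically significant.

t = 2.51; reject H0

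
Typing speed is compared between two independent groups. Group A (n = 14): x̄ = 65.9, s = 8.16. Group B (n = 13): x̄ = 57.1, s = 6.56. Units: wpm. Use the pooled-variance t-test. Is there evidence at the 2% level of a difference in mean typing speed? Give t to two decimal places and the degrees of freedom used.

Let group 1 = group A, group 2 = group B. H0: μ_1 = μ_2; H1: μ_1 ≠ μ_2 (two-sample pooled-variance t-test, two-sided).
s_p² = [(14−1)·8.16² + (13−1)·6.56²]/(14+13−2) = 55.2806
t = (65.9 − 57.1)/√[55.2806·(1/14 + 1/13)] = 3.07
df = n₁ + n₂ − 2 = 25
Two-sided p-value ≈ 0.005
Since p ≈ 0.005 < α = 0.02, reject H0; the data support H1.

t = 3.07, df = 25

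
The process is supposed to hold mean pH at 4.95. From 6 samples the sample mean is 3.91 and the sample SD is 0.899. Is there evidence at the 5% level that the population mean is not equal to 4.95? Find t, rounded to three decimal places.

H0: μ = 4.95; H1: μ ≠ 4.95 (one-sample t-test, two-sided).
t = (x̄ − μ₀)/(s/√n) = (3.91 − 4.95)/(0.899/√6) = -2.834
df = n − 1 = 5
Two-sided p-value ≈ 0.037
Since p ≈ 0.037 < α = 0.05, reject H0; the evidence is statistically significant.

-2.834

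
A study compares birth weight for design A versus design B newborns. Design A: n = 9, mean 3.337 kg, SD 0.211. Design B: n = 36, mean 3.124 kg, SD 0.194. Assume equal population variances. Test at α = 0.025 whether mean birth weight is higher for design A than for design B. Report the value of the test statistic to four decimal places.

2.8972

Let group 1 = design A, group 2 = design B. H0: μ_1 = μ_2; H1: μ_1 > μ_2 (two-sample pooled-variance t-test, right-tailed).
s_p² = [(9−1)·0.211² + (36−1)·0.194²]/(9+36−2) = 0.0389169
t = (3.337 − 3.124)/√[0.0389169·(1/9 + 1/36)] = 2.8972
df = n₁ + n₂ − 2 = 43
p-value = P(T ≥ 2.8972) ≈ 0.0030
Since p ≈ 0.0030 < α = 0.025, reject H0; the evidence is statistically significant.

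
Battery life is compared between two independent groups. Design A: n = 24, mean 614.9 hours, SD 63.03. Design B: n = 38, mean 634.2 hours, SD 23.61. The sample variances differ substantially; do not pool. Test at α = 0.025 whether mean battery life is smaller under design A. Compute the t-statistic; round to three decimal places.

Let group 1 = design A, group 2 = design B. H0: μ_1 = μ_2; H1: μ_1 < μ_2 (Welch's two-sample t-test, left-tailed).
t = (x̄_1 − x̄_2)/√(s_1²/n_1 + s_2²/n_2) = (614.9 − 634.2)/√(63.03²/24 + 23.61²/38) = -1.438
Welch–Satterthwaite df ≈ 27.12
p-value = P(T ≤ -1.438) ≈ 0.0810
Since p ≈ 0.0810 > α = 0.025, fail to reject H0; the evidence is not statistically significant.

-1.438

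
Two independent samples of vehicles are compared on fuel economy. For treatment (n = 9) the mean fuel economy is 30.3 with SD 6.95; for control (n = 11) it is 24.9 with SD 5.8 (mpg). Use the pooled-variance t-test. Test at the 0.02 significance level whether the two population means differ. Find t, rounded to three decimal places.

1.896

Let group 1 = treatment, group 2 = control. H0: μ_1 = μ_2; H1: μ_1 ≠ μ_2 (two-sample pooled-variance t-test, two-sided).
s_p² = [(9−1)·6.95² + (11−1)·5.8²]/(9+11−2) = 40.1567
t = (30.3 − 24.9)/√[40.1567·(1/9 + 1/11)] = 1.896
df = n₁ + n₂ − 2 = 18
Two-sided p-value ≈ 0.074
Since p ≈ 0.074 > α = 0.02, fail to reject H0; the data do not provide sufficient evidence against H0.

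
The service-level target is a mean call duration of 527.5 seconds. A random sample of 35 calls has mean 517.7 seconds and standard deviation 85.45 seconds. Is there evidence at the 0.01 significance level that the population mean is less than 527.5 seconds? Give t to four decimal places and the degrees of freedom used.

H0: μ = 527.5; H1: μ < 527.5 (one-sample t-test, left-tailed).
t = (x̄ − μ₀)/(s/√n) = (517.7 − 527.5)/(85.45/√35) = -0.6785
df = n − 1 = 34
p-value = P(T ≤ -0.6785) ≈ 0.251
Since p ≈ 0.251 > α = 0.01, fail to reject H0; the evidence is not statistically significant.

t = -0.6785, df = 34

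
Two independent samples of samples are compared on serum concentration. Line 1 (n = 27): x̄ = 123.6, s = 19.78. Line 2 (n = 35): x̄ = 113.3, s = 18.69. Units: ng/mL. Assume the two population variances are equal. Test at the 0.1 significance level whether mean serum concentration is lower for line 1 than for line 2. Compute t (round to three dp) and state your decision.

t = 2.098; fail to reject H0

Let group 1 = line 1, group 2 = line 2. H0: μ_1 = μ_2; H1: μ_1 < μ_2 (two-sample pooled-variance t-test, left-tailed).
s_p² = [(27−1)·19.78² + (35−1)·18.69²]/(27+35−2) = 367.487
t = (123.6 − 113.3)/√[367.487·(1/27 + 1/35)] = 2.098
df = n₁ + n₂ − 2 = 60
p-value = P(T ≤ 2.098) ≈ 0.980
Since p ≈ 0.980 > α = 0.1, fail to reject H0; the data do not provide sufficient evidence against H0.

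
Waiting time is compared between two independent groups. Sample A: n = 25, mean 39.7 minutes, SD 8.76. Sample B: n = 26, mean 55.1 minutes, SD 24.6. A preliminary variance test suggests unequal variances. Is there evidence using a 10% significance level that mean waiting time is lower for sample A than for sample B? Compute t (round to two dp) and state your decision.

Let group 1 = sample A, group 2 = sample B. H0: μ_1 = μ_2; H1: μ_1 < μ_2 (Welch's two-sample t-test, left-tailed).
t = (x̄_1 − x̄_2)/√(s_1²/n_1 + s_2²/n_2) = (39.7 − 55.1)/√(8.76²/25 + 24.6²/26) = -3.00
Welch–Satterthwaite df ≈ 31.46
p-value = P(T ≤ -3.00) ≈ 0.0026
Since p ≈ 0.0026 < α = 0.1, reject H0; the evidence is statistically significant.

t = -3.00; reject H0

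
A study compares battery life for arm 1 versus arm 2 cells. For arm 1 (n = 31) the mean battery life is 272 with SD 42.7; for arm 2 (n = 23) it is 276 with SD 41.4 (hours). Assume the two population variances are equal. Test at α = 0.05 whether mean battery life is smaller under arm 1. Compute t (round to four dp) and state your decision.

Let group 1 = arm 1, group 2 = arm 2. H0: μ_1 = μ_2; H1: μ_1 < μ_2 (two-sample pooled-variance t-test, left-tailed).
s_p² = [(31−1)·42.7² + (23−1)·41.4²]/(31+23−2) = 1777.04
t = (272 − 276)/√[1777.04·(1/31 + 1/23)] = -0.3448
df = n₁ + n₂ − 2 = 52
p-value = P(T ≤ -0.3448) ≈ 0.366
Since p ≈ 0.366 > α = 0.05, fail to reject H0; the evidence is not statistically significant.

t = -0.3448; fail to reject H0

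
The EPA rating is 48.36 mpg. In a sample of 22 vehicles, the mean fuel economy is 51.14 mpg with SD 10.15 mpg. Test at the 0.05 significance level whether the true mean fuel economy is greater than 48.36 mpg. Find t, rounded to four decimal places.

1.2847

H0: μ = 48.36; H1: μ > 48.36 (one-sample t-test, right-tailed).
t = (x̄ − μ₀)/(s/√n) = (51.14 − 48.36)/(10.15/√22) = 1.2847
df = n − 1 = 21
p-value = P(T ≥ 1.2847) ≈ 0.106
Since p ≈ 0.106 > α = 0.05, fail to reject H0; the data do not provide sufficient evidence against H0.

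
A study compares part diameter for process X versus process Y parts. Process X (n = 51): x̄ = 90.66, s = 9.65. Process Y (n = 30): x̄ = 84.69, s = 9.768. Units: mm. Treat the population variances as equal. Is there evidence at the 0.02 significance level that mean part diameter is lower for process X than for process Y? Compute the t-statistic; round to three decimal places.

2.677

Let group 1 = process X, group 2 = process Y. H0: μ_1 = μ_2; H1: μ_1 < μ_2 (two-sample pooled-variance t-test, left-tailed).
s_p² = [(51−1)·9.65² + (30−1)·9.768²]/(51+30−2) = 93.9636
t = (90.66 − 84.69)/√[93.9636·(1/51 + 1/30)] = 2.677
df = n₁ + n₂ − 2 = 79
p-value = P(T ≤ 2.677) ≈ 0.995
Since p ≈ 0.995 > α = 0.02, fail to reject H0; the data do not provide sufficient evidence against H0.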